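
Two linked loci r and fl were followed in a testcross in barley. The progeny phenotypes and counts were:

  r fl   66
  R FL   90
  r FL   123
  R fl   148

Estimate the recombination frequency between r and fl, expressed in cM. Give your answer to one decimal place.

The two most frequent classes, R fl (148) and r FL (123), are the parental types, so the F1 was R fl / r FL.
The recombinant classes are R FL and r fl: 90 + 66 = 156.
Recombination frequency = 156/427 = 0.3653 ≈ 36.5%, i.e. 36.5 cM.

36.5 cM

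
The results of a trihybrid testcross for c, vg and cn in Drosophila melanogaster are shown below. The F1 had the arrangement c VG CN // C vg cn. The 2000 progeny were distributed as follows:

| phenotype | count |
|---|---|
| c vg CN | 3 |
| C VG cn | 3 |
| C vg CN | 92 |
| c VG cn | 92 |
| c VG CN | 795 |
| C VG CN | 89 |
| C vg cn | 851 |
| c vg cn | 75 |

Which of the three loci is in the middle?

The two rarest classes, c vg CN and C VG cn, are the double crossovers. Comparing them with the parentals, only the vg allele has switched, so vg is the middle locus and the order is c – vg – cn.

vg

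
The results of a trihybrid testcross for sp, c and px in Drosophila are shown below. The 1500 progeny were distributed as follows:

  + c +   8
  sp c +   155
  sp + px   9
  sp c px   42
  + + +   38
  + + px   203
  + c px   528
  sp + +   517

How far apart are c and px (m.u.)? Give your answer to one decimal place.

25.0 m.u.

The two most frequent reciprocal classes, sp + + and + c px, are the parental types, so the F1 was sp + + / + c px.
The two rarest classes, sp + px and + c +, are the double crossovers. Comparing them with the parentals, only the px allele has switched, so px is the middle locus and the order is sp – px – c.
Crossovers in the px–c interval produce the single-crossover classes sp c + and + + px (155 + 203 = 358) plus the double crossovers (17).
RF(px–c) = (358 + 17) / 1500 = 375/1500 = 0.2500 → 25.0 m.u.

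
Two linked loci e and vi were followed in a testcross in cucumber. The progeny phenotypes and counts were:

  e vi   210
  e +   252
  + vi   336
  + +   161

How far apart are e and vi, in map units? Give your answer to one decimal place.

The two most frequent classes, + vi (336) and e + (252), are the parental types, so the F1 was + vi / e +.
The recombinant classes are + + and e vi: 161 + 210 = 371.
Recombination frequency = 371/959 = 0.3869 ≈ 38.7%, i.e. 38.7 map units.

38.7 map units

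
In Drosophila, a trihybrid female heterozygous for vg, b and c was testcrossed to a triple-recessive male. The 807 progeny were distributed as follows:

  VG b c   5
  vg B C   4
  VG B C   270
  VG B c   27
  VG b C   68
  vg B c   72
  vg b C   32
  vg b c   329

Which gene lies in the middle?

The two most frequent reciprocal classes, vg b c and VG B C, are the parental types, so the F1 was vg b c / VG B C.
The two rarest classes, VG b c and vg B C, are the double crossovers. Comparing them with the parentals, only the vg allele has switched, so vg is the middle locus and the order is c – vg – b.

vg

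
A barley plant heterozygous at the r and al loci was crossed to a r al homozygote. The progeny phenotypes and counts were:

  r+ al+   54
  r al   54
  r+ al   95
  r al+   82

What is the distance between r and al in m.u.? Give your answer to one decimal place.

The two most frequent classes, r+ al (95) and r al+ (82), are the parental types, so the F1 was r+ al / r al+.
The recombinant classes are r+ al+ and r al: 54 + 54 = 108.
Recombination frequency = 108/285 = 0.3789 ≈ 37.9%, i.e. 37.9 m.u.

37.9 m.u.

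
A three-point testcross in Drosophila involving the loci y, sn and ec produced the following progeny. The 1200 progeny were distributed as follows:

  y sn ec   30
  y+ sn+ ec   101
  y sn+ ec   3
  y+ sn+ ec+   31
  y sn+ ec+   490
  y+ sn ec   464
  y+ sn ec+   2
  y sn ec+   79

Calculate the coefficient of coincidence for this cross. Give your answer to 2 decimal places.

0.49

The two most frequent reciprocal classes, y+ sn ec and y sn+ ec+, are the parental types, so the F1 was y+ sn ec / y sn+ ec+.
The two rarest classes, y+ sn ec+ and y sn+ ec, are the double crossovers. Comparing them with the parentals, only the ec allele has switched, so ec is the middle locus and the order is sn – ec – y.
sn–ec: (180 + 5)/1200 = 0.1542; ec–y: (61 + 5)/1200 = 0.0550.
Expected DCO frequency = 0.1542 × 0.0550 ≈ 0.00848; observed = 5/1200 ≈ 0.00417.
Coefficient of coincidence = 0.00417/0.00848 ≈ 0.49.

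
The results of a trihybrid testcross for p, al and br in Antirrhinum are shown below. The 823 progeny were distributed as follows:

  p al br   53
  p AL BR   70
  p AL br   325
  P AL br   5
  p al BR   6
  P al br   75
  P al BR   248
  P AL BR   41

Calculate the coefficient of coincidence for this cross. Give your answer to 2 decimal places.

The two most frequent reciprocal classes, P al BR and p AL br, are the parental types, so the F1 was P al BR / p AL br.
The two rarest classes, p al BR and P AL br, are the double crossovers. Comparing them with the parentals, only the p allele has switched, so p is the middle locus and the order is al – p – br.
al–p: (94 + 11)/823 = 0.1276; p–br: (145 + 11)/823 = 0.1896.
Expected DCO frequency = 0.1276 × 0.1896 ≈ 0.02419; observed = 11/823 ≈ 0.01337.
Coefficient of coincidence = 0.01337/0.02419 ≈ 0.55.

0.55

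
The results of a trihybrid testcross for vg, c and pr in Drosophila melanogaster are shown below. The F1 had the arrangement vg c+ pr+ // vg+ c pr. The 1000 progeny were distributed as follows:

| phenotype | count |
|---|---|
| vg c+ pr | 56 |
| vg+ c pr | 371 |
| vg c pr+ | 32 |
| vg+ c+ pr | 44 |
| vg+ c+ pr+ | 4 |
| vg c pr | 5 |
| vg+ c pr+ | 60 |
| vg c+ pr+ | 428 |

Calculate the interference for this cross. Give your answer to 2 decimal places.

0.15

The two rarest classes, vg+ c+ pr+ and vg c pr, are the double crossovers. Comparing them with the parentals, only the vg allele has switched, so vg is the middle locus and the order is pr – vg – c.
pr–vg: (116 + 9)/1000 = 0.1250; vg–c: (76 + 9)/1000 = 0.0850.
Expected DCO frequency = 0.1250 × 0.0850 ≈ 0.01063; observed = 9/1000 ≈ 0.00900.
Coefficient of coincidence = 0.00900/0.01063 ≈ 0.85; interference = 1 − 0.85 = 0.15.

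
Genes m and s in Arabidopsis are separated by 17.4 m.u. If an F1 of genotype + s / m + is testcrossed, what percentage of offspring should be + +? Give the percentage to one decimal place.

A map distance of 17.4 m.u. corresponds to a recombination frequency of 0.174.
The F1 is + s / m +, so + + is a recombinant gamete class with expected frequency r/2 = 0.174/2 = 0.0870.
That is 0.0870 = 8.7% of the progeny.

8.7%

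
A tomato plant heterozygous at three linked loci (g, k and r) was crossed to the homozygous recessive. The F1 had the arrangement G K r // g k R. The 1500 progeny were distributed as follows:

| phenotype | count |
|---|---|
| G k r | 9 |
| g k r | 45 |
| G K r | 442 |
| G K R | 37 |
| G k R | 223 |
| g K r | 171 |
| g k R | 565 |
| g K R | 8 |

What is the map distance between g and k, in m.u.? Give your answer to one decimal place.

27.4 m.u.

The two rarest classes, G k r and g K R, are the double crossovers. Comparing them with the parentals, only the k allele has switched, so k is the middle locus and the order is r – k – g.
Crossovers in the k–g interval produce the single-crossover classes g K r and G k R (171 + 223 = 394) plus the double crossovers (17).
RF(k–g) = (394 + 17) / 1500 = 411/1500 = 0.2740 → 27.4 m.u.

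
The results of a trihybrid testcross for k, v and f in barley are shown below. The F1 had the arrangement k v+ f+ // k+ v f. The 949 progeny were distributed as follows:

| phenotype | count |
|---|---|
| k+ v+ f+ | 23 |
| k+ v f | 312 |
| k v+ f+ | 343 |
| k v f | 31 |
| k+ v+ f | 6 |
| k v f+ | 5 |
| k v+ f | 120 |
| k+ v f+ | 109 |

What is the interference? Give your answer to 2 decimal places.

0.33

The two rarest classes, k v f+ and k+ v+ f, are the double crossovers. Comparing them with the parentals, only the v allele has switched, so v is the middle locus and the order is f – v – k.
f–v: (229 + 11)/949 = 0.2529; v–k: (54 + 11)/949 = 0.0685.
Expected DCO frequency = 0.2529 × 0.0685 ≈ 0.01732; observed = 11/949 ≈ 0.01159.
Coefficient of coincidence = 0.01159/0.01732 ≈ 0.67; interference = 1 − 0.67 = 0.33.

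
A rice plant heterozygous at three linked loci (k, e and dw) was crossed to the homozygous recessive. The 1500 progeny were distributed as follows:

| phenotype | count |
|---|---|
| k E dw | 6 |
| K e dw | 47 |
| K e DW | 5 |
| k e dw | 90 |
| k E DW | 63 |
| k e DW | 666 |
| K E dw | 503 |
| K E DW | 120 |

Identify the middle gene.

The two most frequent reciprocal classes, k e DW and K E dw, are the parental types, so the F1 was k e DW / K E dw.
The two rarest classes, K e DW and k E dw, are the double crossovers. Comparing them with the parentals, only the k allele has switched, so k is the middle locus and the order is dw – k – e.

k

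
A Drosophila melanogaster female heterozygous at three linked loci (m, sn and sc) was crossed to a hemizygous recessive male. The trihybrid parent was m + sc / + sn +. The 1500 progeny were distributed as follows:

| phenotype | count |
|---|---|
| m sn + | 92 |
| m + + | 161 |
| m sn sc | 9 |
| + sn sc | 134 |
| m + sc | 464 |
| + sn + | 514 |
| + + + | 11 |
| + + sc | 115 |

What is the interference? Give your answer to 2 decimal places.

0.58

The two rarest classes, m sn sc and + + +, are the double crossovers. Comparing them with the parentals, only the sn allele has switched, so sn is the middle locus and the order is m – sn – sc.
m–sn: (207 + 20)/1500 = 0.1513; sn–sc: (295 + 20)/1500 = 0.2100.
Expected DCO frequency = 0.1513 × 0.2100 ≈ 0.03177; observed = 20/1500 ≈ 0.01333.
Coefficient of coincidence = 0.01333/0.03177 ≈ 0.42; interference = 1 − 0.42 = 0.58.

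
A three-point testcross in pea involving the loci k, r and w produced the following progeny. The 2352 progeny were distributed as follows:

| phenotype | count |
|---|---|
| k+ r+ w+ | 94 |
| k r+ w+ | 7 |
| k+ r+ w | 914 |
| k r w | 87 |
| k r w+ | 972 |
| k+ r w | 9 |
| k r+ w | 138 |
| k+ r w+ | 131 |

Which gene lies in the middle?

The two most frequent reciprocal classes, k+ r+ w and k r w+, are the parental types, so the F1 was k+ r+ w / k r w+.
The two rarest classes, k+ r w and k r+ w+, are the double crossovers. Comparing them with the parentals, only the r allele has switched, so r is the middle locus and the order is k – r – w.

r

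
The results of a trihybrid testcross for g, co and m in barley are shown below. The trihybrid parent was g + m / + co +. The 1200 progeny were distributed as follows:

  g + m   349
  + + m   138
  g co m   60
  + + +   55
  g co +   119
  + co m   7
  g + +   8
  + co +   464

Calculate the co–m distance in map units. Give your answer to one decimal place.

The two rarest classes, g + + and + co m, are the double crossovers. Comparing them with the parentals, only the m allele has switched, so m is the middle locus and the order is co – m – g.
Crossovers in the co–m interval produce the single-crossover classes g co m and + + + (60 + 55 = 115) plus the double crossovers (15).
RF(co–m) = (115 + 15) / 1200 = 130/1200 = 0.1083 → 10.8 map units.

10.8 map units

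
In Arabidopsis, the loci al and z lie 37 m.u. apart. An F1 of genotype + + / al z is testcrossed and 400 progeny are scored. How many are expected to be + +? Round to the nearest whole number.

A map distance of 37 m.u. corresponds to a recombination frequency of 0.370.
The F1 is + + / al z, so + + is a parental gamete class with expected frequency (1 − r)/2 = 0.630/2 = 0.3150.
Expected number = 0.3150 × 400 = 126.00 ≈ 126.

126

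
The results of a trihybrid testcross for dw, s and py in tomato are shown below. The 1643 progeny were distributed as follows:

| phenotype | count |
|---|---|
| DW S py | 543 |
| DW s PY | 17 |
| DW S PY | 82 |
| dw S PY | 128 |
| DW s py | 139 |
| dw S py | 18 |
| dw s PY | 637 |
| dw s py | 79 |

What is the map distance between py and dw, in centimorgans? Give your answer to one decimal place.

The two most frequent reciprocal classes, DW S py and dw s PY, are the parental types, so the F1 was DW S py / dw s PY.
The two rarest classes, dw S py and DW s PY, are the double crossovers. Comparing them with the parentals, only the dw allele has switched, so dw is the middle locus and the order is s – dw – py.
Crossovers in the dw–py interval produce the single-crossover classes DW S PY and dw s py (82 + 79 = 161) plus the double crossovers (35).
RF(dw–py) = (161 + 35) / 1643 = 196/1643 = 0.1193 → 11.9 centimorgans.

11.9 centimorgans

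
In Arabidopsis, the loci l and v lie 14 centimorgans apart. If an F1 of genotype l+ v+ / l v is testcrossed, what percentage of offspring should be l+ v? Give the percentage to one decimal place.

A map distance of 14 centimorgans corresponds to a recombination frequency of 0.140.
The F1 is l+ v+ / l v, so l+ v is a recombinant gamete class with expected frequency r/2 = 0.140/2 = 0.0700.
That is 0.0700 = 7.0% of the progeny.

7.0%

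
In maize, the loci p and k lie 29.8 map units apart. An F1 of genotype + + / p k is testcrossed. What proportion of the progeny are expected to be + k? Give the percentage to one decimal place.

A map distance of 29.8 map units corresponds to a recombination frequency of 0.298.
The F1 is + + / p k, so + k is a recombinant gamete class with expected frequency r/2 = 0.298/2 = 0.1490.
That is 0.1490 = 14.9% of the progeny.

14.9%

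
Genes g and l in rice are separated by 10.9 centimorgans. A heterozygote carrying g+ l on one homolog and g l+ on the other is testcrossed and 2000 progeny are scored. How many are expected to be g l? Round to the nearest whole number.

A map distance of 10.9 centimorgans corresponds to a recombination frequency of 0.109.
The F1 is g+ l / g l+, so g l is a recombinant gamete class with expected frequency r/2 = 0.109/2 = 0.0545.
Expected number = 0.0545 × 2000 = 109.00 ≈ 109.

109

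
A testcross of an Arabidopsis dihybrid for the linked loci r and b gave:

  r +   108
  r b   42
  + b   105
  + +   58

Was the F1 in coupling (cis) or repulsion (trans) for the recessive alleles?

The two most frequent classes are + b (105) and r + (108); these are the parental (non-recombinant) types.
So the F1 carried + b on one chromosome and r + on the other — the recessive alleles are on opposite chromosomes (trans / repulsion).

trans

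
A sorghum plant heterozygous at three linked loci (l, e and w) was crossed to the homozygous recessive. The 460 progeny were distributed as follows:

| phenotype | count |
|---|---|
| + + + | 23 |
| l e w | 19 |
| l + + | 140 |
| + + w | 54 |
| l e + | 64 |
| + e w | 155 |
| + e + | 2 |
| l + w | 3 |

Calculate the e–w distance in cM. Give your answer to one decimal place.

The two most frequent reciprocal classes, l + + and + e w, are the parental types, so the F1 was l + + / + e w.
The two rarest classes, l + w and + e +, are the double crossovers. Comparing them with the parentals, only the w allele has switched, so w is the middle locus and the order is e – w – l.
Crossovers in the e–w interval produce the single-crossover classes l e + and + + w (64 + 54 = 118) plus the double crossovers (5).
RF(e–w) = (118 + 5) / 460 = 123/460 = 0.2674 → 26.7 cM.

26.7 cM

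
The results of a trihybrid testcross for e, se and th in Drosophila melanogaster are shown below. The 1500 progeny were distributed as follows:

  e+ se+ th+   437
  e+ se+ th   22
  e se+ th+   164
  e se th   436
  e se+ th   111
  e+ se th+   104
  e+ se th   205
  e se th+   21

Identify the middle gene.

The two most frequent reciprocal classes, e se th and e+ se+ th+, are the parental types, so the F1 was e se th / e+ se+ th+.
The two rarest classes, e se th+ and e+ se+ th, are the double crossovers. Comparing them with the parentals, only the th allele has switched, so th is the middle locus and the order is se – th – e.

th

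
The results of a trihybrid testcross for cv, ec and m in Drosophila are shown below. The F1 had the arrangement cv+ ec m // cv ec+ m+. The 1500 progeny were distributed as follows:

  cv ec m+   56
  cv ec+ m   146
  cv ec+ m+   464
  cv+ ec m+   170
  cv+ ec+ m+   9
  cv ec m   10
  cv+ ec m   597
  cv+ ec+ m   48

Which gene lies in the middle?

cv

The two rarest classes, cv ec m and cv+ ec+ m+, are the double crossovers. Comparing them with the parentals, only the cv allele has switched, so cv is the middle locus and the order is m – cv – ec.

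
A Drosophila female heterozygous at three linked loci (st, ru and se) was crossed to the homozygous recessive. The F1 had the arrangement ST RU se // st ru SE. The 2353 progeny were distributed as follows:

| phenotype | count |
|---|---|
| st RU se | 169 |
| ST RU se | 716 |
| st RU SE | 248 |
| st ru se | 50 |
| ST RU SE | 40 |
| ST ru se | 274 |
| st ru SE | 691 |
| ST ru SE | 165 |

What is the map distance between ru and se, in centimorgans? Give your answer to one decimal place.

The two rarest classes, ST RU SE and st ru se, are the double crossovers. Comparing them with the parentals, only the se allele has switched, so se is the middle locus and the order is st – se – ru.
Crossovers in the se–ru interval produce the single-crossover classes ST ru se and st RU SE (274 + 248 = 522) plus the double crossovers (90).
RF(se–ru) = (522 + 90) / 2353 = 612/2353 = 0.2601 → 26.0 centimorgans.

26.0 centimorgans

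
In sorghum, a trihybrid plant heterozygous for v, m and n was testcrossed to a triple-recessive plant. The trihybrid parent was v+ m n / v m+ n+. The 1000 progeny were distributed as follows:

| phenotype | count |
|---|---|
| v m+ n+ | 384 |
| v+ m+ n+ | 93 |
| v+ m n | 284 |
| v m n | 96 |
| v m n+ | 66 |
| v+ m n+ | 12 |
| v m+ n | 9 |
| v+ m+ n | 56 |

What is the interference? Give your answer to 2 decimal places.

0.30

The two rarest classes, v+ m n+ and v m+ n, are the double crossovers. Comparing them with the parentals, only the n allele has switched, so n is the middle locus and the order is v – n – m.
v–n: (189 + 21)/1000 = 0.2100; n–m: (122 + 21)/1000 = 0.1430.
Expected DCO frequency = 0.2100 × 0.1430 ≈ 0.03003; observed = 21/1000 ≈ 0.02100.
Coefficient of coincidence = 0.02100/0.03003 ≈ 0.70; interference = 1 − 0.70 = 0.30.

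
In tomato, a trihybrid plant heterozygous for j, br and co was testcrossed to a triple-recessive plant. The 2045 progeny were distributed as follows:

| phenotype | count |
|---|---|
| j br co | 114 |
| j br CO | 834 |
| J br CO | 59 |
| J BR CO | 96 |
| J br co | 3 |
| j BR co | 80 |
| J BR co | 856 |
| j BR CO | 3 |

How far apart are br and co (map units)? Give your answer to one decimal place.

The two most frequent reciprocal classes, j br CO and J BR co, are the parental types, so the F1 was j br CO / J BR co.
The two rarest classes, j BR CO and J br co, are the double crossovers. Comparing them with the parentals, only the br allele has switched, so br is the middle locus and the order is j – br – co.
Crossovers in the br–co interval produce the single-crossover classes j br co and J BR CO (114 + 96 = 210) plus the double crossovers (6).
RF(br–co) = (210 + 6) / 2045 = 216/2045 = 0.1056 → 10.6 map units.

10.6 map units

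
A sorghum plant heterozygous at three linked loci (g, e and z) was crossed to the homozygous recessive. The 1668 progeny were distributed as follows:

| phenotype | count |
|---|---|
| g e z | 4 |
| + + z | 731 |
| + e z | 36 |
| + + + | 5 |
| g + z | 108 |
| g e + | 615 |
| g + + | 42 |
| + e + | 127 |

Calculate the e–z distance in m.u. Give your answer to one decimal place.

The two most frequent reciprocal classes, + + z and g e +, are the parental types, so the F1 was + + z / g e +.
The two rarest classes, + + + and g e z, are the double crossovers. Comparing them with the parentals, only the z allele has switched, so z is the middle locus and the order is e – z – g.
Crossovers in the e–z interval produce the single-crossover classes + e z and g + + (36 + 42 = 78) plus the double crossovers (9).
RF(e–z) = (78 + 9) / 1668 = 87/1668 = 0.0522 → 5.2 m.u.

5.2 m.u.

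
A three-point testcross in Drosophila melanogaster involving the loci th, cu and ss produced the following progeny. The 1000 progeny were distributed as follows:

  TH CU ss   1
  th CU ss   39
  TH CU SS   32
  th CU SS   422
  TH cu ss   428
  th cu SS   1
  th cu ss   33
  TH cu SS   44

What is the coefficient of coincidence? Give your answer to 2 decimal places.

The two most frequent reciprocal classes, TH cu ss and th CU SS, are the parental types, so the F1 was TH cu ss / th CU SS.
The two rarest classes, TH CU ss and th cu SS, are the double crossovers. Comparing them with the parentals, only the cu allele has switched, so cu is the middle locus and the order is ss – cu – th.
ss–cu: (83 + 2)/1000 = 0.0850; cu–th: (65 + 2)/1000 = 0.0670.
Expected DCO frequency = 0.0850 × 0.0670 ≈ 0.00570; observed = 2/1000 ≈ 0.00200.
Coefficient of coincidence = 0.00200/0.00570 ≈ 0.35.

0.35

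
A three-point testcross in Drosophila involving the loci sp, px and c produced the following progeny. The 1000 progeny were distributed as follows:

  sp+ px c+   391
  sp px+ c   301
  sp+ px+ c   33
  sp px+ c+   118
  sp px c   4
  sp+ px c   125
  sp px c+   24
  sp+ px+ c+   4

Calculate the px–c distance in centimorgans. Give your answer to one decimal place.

25.1 centimorgans

The two most frequent reciprocal classes, sp+ px c+ and sp px+ c, are the parental types, so the F1 was sp+ px c+ / sp px+ c.
The two rarest classes, sp+ px+ c+ and sp px c, are the double crossovers. Comparing them with the parentals, only the px allele has switched, so px is the middle locus and the order is sp – px – c.
Crossovers in the px–c interval produce the single-crossover classes sp+ px c and sp px+ c+ (125 + 118 = 243) plus the double crossovers (8).
RF(px–c) = (243 + 8) / 1000 = 251/1000 = 0.2510 → 25.1 centimorgans.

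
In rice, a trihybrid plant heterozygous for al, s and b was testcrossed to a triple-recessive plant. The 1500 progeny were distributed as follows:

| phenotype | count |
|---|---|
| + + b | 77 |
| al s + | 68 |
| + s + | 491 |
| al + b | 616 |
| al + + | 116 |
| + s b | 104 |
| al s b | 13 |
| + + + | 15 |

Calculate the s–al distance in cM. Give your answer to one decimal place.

11.5 cM

The two most frequent reciprocal classes, al + b and + s +, are the parental types, so the F1 was al + b / + s +.
The two rarest classes, al s b and + + +, are the double crossovers. Comparing them with the parentals, only the s allele has switched, so s is the middle locus and the order is b – s – al.
Crossovers in the s–al interval produce the single-crossover classes + + b and al s + (77 + 68 = 145) plus the double crossovers (28).
RF(s–al) = (145 + 28) / 1500 = 173/1500 = 0.1153 → 11.5 cM.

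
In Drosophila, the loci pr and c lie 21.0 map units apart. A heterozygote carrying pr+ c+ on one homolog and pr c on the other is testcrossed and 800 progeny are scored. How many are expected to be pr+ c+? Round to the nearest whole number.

A map distance of 21.0 map units corresponds to a recombination frequency of 0.210.
The F1 is pr+ c+ / pr c, so pr+ c+ is a parental gamete class with expected frequency (1 − r)/2 = 0.790/2 = 0.3950.
Expected number = 0.3950 × 800 = 316.00 ≈ 316.

316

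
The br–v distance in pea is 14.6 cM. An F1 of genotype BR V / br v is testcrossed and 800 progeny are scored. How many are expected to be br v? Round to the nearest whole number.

A map distance of 14.6 cM corresponds to a recombination frequency of 0.146.
The F1 is BR V / br v, so br v is a parental gamete class with expected frequency (1 − r)/2 = 0.854/2 = 0.4270.
Expected number = 0.4270 × 800 = 341.60 ≈ 342.

342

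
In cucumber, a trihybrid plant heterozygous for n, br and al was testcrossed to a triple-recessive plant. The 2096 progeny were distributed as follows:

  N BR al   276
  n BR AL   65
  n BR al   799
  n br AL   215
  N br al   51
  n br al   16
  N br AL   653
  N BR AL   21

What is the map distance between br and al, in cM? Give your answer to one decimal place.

7.3 cM

The two most frequent reciprocal classes, N br AL and n BR al, are the parental types, so the F1 was N br AL / n BR al.
The two rarest classes, N BR AL and n br al, are the double crossovers. Comparing them with the parentals, only the br allele has switched, so br is the middle locus and the order is al – br – n.
Crossovers in the al–br interval produce the single-crossover classes N br al and n BR AL (51 + 65 = 116) plus the double crossovers (37).
RF(al–br) = (116 + 37) / 2096 = 153/2096 = 0.0730 → 7.3 cM.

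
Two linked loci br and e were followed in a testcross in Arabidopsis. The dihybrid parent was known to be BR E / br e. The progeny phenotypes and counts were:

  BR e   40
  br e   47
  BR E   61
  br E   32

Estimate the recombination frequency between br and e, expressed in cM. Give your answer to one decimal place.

The recombinant classes are BR e and br E: 40 + 32 = 72.
Recombination frequency = 72/180 = 0.4000 ≈ 40.0%, i.e. 40.0 cM.

40.0 cM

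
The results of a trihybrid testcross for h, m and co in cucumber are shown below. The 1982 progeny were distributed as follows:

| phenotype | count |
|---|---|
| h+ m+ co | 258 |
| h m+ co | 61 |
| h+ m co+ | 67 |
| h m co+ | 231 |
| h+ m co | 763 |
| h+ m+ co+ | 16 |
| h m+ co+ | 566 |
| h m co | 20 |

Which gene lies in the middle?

The two most frequent reciprocal classes, h m+ co+ and h+ m co, are the parental types, so the F1 was h m+ co+ / h+ m co.
The two rarest classes, h+ m+ co+ and h m co, are the double crossovers. Comparing them with the parentals, only the h allele has switched, so h is the middle locus and the order is m – h – co.

h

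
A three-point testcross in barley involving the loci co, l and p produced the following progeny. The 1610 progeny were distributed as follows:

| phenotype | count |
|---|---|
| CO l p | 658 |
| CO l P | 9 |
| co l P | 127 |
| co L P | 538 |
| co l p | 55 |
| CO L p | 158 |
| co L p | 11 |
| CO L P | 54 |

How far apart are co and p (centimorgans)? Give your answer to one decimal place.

8.0 centimorgans

The two most frequent reciprocal classes, CO l p and co L P, are the parental types, so the F1 was CO l p / co L P.
The two rarest classes, CO l P and co L p, are the double crossovers. Comparing them with the parentals, only the p allele has switched, so p is the middle locus and the order is l – p – co.
Crossovers in the p–co interval produce the single-crossover classes co l p and CO L P (55 + 54 = 109) plus the double crossovers (20).
RF(p–co) = (109 + 20) / 1610 = 129/1610 = 0.0801 → 8.0 centimorgans.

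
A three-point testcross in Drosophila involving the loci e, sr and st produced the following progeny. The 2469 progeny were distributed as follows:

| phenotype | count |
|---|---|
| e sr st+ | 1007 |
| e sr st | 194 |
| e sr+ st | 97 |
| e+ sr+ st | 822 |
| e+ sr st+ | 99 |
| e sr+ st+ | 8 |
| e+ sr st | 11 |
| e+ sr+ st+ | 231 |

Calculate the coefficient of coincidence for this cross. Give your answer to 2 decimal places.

0.49

The two most frequent reciprocal classes, e sr st+ and e+ sr+ st, are the parental types, so the F1 was e sr st+ / e+ sr+ st.
The two rarest classes, e sr+ st+ and e+ sr st, are the double crossovers. Comparing them with the parentals, only the sr allele has switched, so sr is the middle locus and the order is e – sr – st.
e–sr: (196 + 19)/2469 = 0.0871; sr–st: (425 + 19)/2469 = 0.1798.
Expected DCO frequency = 0.0871 × 0.1798 ≈ 0.01566; observed = 19/2469 ≈ 0.00770.
Coefficient of coincidence = 0.00770/0.01566 ≈ 0.49.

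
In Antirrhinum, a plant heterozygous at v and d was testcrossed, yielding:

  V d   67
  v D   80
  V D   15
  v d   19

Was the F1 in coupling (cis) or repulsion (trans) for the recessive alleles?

trans

The two most frequent classes are V d (67) and v D (80); these are the parental (non-recombinant) types.
So the F1 carried V d on one chromosome and v D on the other — the recessive alleles are on opposite chromosomes (trans / repulsion).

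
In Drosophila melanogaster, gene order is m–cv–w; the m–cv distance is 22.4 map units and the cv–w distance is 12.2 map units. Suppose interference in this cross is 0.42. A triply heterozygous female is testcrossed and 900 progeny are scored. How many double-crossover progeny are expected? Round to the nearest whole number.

14

Map distances give recombination frequencies of 0.224 and 0.122 for the two intervals.
With interference 0.42 (so coincidence = 0.58), expected double-crossover frequency = 0.224 × 0.122 × 0.58 = 0.01585.
Expected number = 0.01585 × 900 = 14.27 ≈ 14.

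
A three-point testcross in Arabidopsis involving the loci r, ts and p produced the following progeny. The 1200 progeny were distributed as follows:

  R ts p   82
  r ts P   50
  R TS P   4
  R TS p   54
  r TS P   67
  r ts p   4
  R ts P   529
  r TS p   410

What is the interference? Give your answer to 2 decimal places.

The two most frequent reciprocal classes, R ts P and r TS p, are the parental types, so the F1 was R ts P / r TS p.
The two rarest classes, R TS P and r ts p, are the double crossovers. Comparing them with the parentals, only the ts allele has switched, so ts is the middle locus and the order is r – ts – p.
r–ts: (104 + 8)/1200 = 0.0933; ts–p: (149 + 8)/1200 = 0.1308.
Expected DCO frequency = 0.0933 × 0.1308 ≈ 0.01220; observed = 8/1200 ≈ 0.00667.
Coefficient of coincidence = 0.00667/0.01220 ≈ 0.55; interference = 1 − 0.55 = 0.45.

0.45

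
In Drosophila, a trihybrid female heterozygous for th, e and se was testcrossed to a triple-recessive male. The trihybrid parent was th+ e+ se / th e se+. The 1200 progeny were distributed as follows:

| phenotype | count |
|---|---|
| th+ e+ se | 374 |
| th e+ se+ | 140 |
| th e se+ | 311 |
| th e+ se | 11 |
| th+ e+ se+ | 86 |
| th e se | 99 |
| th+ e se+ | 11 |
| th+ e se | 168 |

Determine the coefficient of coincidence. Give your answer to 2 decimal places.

0.39

The two rarest classes, th e+ se and th+ e se+, are the double crossovers. Comparing them with the parentals, only the th allele has switched, so th is the middle locus and the order is se – th – e.
se–th: (185 + 22)/1200 = 0.1725; th–e: (308 + 22)/1200 = 0.2750.
Expected DCO frequency = 0.1725 × 0.2750 ≈ 0.04744; observed = 22/1200 ≈ 0.01833.
Coefficient of coincidence = 0.01833/0.04744 ≈ 0.39.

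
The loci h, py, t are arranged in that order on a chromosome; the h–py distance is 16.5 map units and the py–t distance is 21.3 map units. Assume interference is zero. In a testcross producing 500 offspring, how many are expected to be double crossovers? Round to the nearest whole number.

Map distances give recombination frequencies of 0.165 and 0.213 for the two intervals.
With no interference, expected double-crossover frequency = 0.165 × 0.213 = 0.03515.
Expected number = 0.03515 × 500 = 17.57 ≈ 18.

18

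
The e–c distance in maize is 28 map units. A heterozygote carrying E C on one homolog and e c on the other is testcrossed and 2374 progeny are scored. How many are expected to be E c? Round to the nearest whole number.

A map distance of 28 map units corresponds to a recombination frequency of 0.280.
The F1 is E C / e c, so E c is a recombinant gamete class with expected frequency r/2 = 0.280/2 = 0.1400.
Expected number = 0.1400 × 2374 = 332.36 ≈ 332.

332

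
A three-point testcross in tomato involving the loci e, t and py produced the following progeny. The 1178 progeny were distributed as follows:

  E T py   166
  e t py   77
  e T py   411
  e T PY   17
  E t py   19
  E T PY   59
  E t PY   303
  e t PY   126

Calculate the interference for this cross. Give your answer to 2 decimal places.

0.25

The two most frequent reciprocal classes, E t PY and e T py, are the parental types, so the F1 was E t PY / e T py.
The two rarest classes, E t py and e T PY, are the double crossovers. Comparing them with the parentals, only the py allele has switched, so py is the middle locus and the order is e – py – t.
e–py: (292 + 36)/1178 = 0.2784; py–t: (136 + 36)/1178 = 0.1460.
Expected DCO frequency = 0.2784 × 0.1460 ≈ 0.04065; observed = 36/1178 ≈ 0.03056.
Coefficient of coincidence = 0.03056/0.04065 ≈ 0.75; interference = 1 − 0.75 = 0.25.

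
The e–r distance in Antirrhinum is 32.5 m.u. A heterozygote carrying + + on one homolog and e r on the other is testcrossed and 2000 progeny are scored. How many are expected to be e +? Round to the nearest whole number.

325

A map distance of 32.5 m.u. corresponds to a recombination frequency of 0.325.
The F1 is + + / e r, so e + is a recombinant gamete class with expected frequency r/2 = 0.325/2 = 0.1625.
Expected number = 0.1625 × 2000 = 325.00 ≈ 325.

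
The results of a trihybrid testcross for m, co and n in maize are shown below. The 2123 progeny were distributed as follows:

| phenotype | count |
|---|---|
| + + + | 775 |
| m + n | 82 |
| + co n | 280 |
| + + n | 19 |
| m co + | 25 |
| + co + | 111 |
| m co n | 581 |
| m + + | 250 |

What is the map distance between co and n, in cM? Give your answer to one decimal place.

The two most frequent reciprocal classes, m co n and + + +, are the parental types, so the F1 was m co n / + + +.
The two rarest classes, m co + and + + n, are the double crossovers. Comparing them with the parentals, only the n allele has switched, so n is the middle locus and the order is co – n – m.
Crossovers in the co–n interval produce the single-crossover classes m + n and + co + (82 + 111 = 193) plus the double crossovers (44).
RF(co–n) = (193 + 44) / 2123 = 237/2123 = 0.1116 → 11.2 cM.

11.2 cM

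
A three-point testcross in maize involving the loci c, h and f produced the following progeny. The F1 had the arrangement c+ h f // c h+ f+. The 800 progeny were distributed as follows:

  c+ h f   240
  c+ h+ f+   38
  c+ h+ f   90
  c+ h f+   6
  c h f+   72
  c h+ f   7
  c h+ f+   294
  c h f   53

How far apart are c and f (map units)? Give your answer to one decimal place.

13.0 map units

The two rarest classes, c+ h f+ and c h+ f, are the double crossovers. Comparing them with the parentals, only the f allele has switched, so f is the middle locus and the order is c – f – h.
Crossovers in the c–f interval produce the single-crossover classes c h f and c+ h+ f+ (53 + 38 = 91) plus the double crossovers (13).
RF(c–f) = (91 + 13) / 800 = 104/800 = 0.1300 → 13.0 map units.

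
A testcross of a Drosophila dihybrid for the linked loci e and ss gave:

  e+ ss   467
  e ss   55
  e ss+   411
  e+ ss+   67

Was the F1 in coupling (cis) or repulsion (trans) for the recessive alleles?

trans

The two most frequent classes are e+ ss (467) and e ss+ (411); these are the parental (non-recombinant) types.
So the F1 carried e+ ss on one chromosome and e ss+ on the other — the recessive alleles are on opposite chromosomes (trans / repulsion).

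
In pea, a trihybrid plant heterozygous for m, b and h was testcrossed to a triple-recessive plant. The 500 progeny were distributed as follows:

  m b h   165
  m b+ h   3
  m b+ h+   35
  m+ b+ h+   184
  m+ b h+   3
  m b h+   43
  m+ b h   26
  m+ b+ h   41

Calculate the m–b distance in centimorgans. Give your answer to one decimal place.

13.4 centimorgans

The two most frequent reciprocal classes, m b h and m+ b+ h+, are the parental types, so the F1 was m b h / m+ b+ h+.
The two rarest classes, m b+ h and m+ b h+, are the double crossovers. Comparing them with the parentals, only the b allele has switched, so b is the middle locus and the order is m – b – h.
Crossovers in the m–b interval produce the single-crossover classes m+ b h and m b+ h+ (26 + 35 = 61) plus the double crossovers (6).
RF(m–b) = (61 + 6) / 500 = 67/500 = 0.1340 → 13.4 centimorgans.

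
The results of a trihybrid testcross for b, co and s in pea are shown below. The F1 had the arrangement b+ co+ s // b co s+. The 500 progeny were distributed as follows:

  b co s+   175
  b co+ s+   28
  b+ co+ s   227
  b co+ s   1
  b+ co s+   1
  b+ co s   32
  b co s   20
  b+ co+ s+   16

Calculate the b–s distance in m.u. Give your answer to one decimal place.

7.6 m.u.

The two rarest classes, b co+ s and b+ co s+, are the double crossovers. Comparing them with the parentals, only the b allele has switched, so b is the middle locus and the order is s – b – co.
Crossovers in the s–b interval produce the single-crossover classes b+ co+ s+ and b co s (16 + 20 = 36) plus the double crossovers (2).
RF(s–b) = (36 + 2) / 500 = 38/500 = 0.0760 → 7.6 m.u.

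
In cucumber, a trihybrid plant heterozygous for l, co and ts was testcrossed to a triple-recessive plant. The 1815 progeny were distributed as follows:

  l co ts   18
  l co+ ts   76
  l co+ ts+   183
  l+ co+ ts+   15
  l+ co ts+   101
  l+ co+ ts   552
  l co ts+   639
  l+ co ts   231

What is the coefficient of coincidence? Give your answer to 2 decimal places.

The two most frequent reciprocal classes, l co ts+ and l+ co+ ts, are the parental types, so the F1 was l co ts+ / l+ co+ ts.
The two rarest classes, l co ts and l+ co+ ts+, are the double crossovers. Comparing them with the parentals, only the ts allele has switched, so ts is the middle locus and the order is co – ts – l.
co–ts: (414 + 33)/1815 = 0.2463; ts–l: (177 + 33)/1815 = 0.1157.
Expected DCO frequency = 0.2463 × 0.1157 ≈ 0.02850; observed = 33/1815 ≈ 0.01818.
Coefficient of coincidence = 0.01818/0.02850 ≈ 0.64.

0.64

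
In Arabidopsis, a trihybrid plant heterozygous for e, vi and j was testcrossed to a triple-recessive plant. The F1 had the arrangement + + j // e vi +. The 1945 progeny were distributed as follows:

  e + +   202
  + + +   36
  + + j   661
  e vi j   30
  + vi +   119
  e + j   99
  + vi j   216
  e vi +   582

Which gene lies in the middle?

j

The two rarest classes, + + + and e vi j, are the double crossovers. Comparing them with the parentals, only the j allele has switched, so j is the middle locus and the order is e – j – vi.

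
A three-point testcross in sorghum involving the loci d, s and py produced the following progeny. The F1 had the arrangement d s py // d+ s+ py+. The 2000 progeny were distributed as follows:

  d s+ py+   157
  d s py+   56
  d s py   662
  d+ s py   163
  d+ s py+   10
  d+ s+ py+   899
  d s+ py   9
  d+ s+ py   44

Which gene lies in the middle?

s

The two rarest classes, d s+ py and d+ s py+, are the double crossovers. Comparing them with the parentals, only the s allele has switched, so s is the middle locus and the order is d – s – py.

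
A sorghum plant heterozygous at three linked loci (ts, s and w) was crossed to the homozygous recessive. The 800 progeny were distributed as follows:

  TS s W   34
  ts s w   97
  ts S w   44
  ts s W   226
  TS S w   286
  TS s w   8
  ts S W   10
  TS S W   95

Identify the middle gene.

s

The two most frequent reciprocal classes, ts s W and TS S w, are the parental types, so the F1 was ts s W / TS S w.
The two rarest classes, ts S W and TS s w, are the double crossovers. Comparing them with the parentals, only the s allele has switched, so s is the middle locus and the order is ts – s – w.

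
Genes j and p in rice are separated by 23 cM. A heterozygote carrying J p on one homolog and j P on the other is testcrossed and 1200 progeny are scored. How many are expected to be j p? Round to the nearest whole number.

A map distance of 23 cM corresponds to a recombination frequency of 0.230.
The F1 is J p / j P, so j p is a recombinant gamete class with expected frequency r/2 = 0.230/2 = 0.1150.
Expected number = 0.1150 × 1200 = 138.00 ≈ 138.

138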